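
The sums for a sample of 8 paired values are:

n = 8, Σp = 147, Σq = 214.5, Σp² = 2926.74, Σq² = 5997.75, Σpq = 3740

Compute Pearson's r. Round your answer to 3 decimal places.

r = (nΣpq − ΣpΣq) / √[(nΣp² − (Σp)²)(nΣq² − (Σq)²)]
Numerator: 8×3740 − 147×214.5 = -1611.5
Denominator: √[(23413.92 − 21609)(47982 − 46010.25)] = √[1804.92 × 1971.75] = 1886.4917
r = -1611.5 / 1886.4917 ≈ -0.854

-0.854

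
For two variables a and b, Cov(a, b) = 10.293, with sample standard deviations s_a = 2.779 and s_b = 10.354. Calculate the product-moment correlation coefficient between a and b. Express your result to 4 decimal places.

r = Cov(a,b) / (s_a · s_b) = 10.293 / (2.779 × 10.354)
  = 10.293 / 28.7738 ≈ 0.3577

0.3577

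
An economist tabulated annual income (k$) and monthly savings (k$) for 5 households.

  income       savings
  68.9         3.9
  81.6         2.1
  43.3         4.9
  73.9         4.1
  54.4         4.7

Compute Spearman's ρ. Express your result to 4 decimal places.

-0.9000

Rank income: 3, 5, 1, 4, 2
Rank savings: 2, 1, 5, 3, 4
d = rank(income) − rank(savings): 1, 4, -4, 1, -2; Σd² = 38
ρ = 1 − 6Σd² / [n(n²−1)] = 1 − 6×38 / (5×24) = 1 − 228/120 ≈ -0.9000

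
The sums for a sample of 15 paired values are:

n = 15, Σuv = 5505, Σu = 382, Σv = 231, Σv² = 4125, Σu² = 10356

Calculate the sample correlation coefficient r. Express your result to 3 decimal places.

r = (nΣuv − ΣuΣv) / √[(nΣu² − (Σu)²)(nΣv² − (Σv)²)]
Numerator: 15×5505 − 382×231 = -5667
Denominator: √[(155340 − 145924)(61875 − 53361)] = √[9416 × 8514] = 8953.6486
r = -5667 / 8953.6486 ≈ -0.633

-0.633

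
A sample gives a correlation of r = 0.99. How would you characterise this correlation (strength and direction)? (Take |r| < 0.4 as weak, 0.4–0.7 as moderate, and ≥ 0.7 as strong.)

strong positive

r = 0.99 > 0 so the relationship is positive.
|r| = 0.99, which falls in the strong range.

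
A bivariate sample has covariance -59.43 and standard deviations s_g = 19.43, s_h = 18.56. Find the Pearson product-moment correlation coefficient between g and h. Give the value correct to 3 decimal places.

r = Cov(g,h) / (s_g · s_h) = -59.43 / (19.43 × 18.56)
  = -59.43 / 360.6208 ≈ -0.165

-0.165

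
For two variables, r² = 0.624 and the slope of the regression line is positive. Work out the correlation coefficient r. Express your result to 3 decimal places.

|r| = √0.624 = 0.790
The association is positive, so r = 0.790.

0.790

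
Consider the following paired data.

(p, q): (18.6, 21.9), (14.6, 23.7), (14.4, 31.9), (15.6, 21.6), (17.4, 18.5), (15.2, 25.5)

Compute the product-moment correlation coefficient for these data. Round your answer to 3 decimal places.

-0.668

n = 6, Σp = 95.8, Σq = 143.1, Σp² = 1543.64, Σq² = 3517.97, Σpq = 2259.18
nΣpq − ΣpΣq = 13555.08 − 13708.98 = -153.9
nΣp² − (Σp)² = 9261.84 − 9177.64 = 84.2; nΣq² − (Σq)² = 21107.82 − 20477.61 = 630.21
r = -153.9 / √(84.2 × 630.21) = -153.9 / 230.3556 ≈ -0.668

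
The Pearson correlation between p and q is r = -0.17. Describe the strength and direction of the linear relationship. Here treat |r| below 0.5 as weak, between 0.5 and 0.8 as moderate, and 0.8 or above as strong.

r = -0.17 < 0 so the relationship is negative.
|r| = 0.17, which falls in the weak range.

weak negative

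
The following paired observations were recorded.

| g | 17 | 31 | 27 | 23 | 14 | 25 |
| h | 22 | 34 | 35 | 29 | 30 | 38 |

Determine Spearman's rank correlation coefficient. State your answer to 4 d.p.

Rank g: 2, 6, 5, 3, 1, 4
Rank h: 1, 4, 5, 2, 3, 6
d = rank(g) − rank(h): 1, 2, 0, 1, -2, -2; Σd² = 14
ρ = 1 − 6Σd² / [n(n²−1)] = 1 − 6×14 / (6×35) = 1 − 84/210 ≈ 0.6000

0.6000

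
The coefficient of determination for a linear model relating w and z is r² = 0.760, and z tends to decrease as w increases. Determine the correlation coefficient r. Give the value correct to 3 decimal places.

|r| = √0.760 = 0.872
The association is negative, so r = −0.872.

-0.872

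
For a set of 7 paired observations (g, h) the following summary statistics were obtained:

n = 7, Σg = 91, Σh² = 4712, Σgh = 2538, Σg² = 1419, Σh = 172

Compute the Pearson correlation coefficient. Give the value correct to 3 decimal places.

r = (nΣgh − ΣgΣh) / √[(nΣg² − (Σg)²)(nΣh² − (Σh)²)]
Numerator: 7×2538 − 91×172 = 2114
Denominator: √[(9933 − 8281)(32984 − 29584)] = √[1652 × 3400] = 2369.9789
r = 2114 / 2369.9789 ≈ 0.892

0.892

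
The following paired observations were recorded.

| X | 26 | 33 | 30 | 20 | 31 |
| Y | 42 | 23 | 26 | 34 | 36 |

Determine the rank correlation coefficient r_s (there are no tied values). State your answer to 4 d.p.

-0.5000

Rank X: 2, 5, 3, 1, 4
Rank Y: 5, 1, 2, 3, 4
d = rank(X) − rank(Y): -3, 4, 1, -2, 0; Σd² = 30
ρ = 1 − 6Σd² / [n(n²−1)] = 1 − 6×30 / (5×24) = 1 − 180/120 ≈ -0.5000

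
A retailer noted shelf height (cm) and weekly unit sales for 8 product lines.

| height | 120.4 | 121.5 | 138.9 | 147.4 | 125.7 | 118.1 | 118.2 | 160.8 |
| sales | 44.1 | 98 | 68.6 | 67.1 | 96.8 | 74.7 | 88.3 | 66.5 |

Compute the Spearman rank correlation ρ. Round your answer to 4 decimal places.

Rank height: 3, 4, 6, 7, 5, 1, 2, 8
Rank sales: 1, 8, 4, 3, 7, 5, 6, 2
d = rank(height) − rank(sales): 2, -4, 2, 4, -2, -4, -4, 6; Σd² = 112
ρ = 1 − 6Σd² / [n(n²−1)] = 1 − 6×112 / (8×63) = 1 − 672/504 ≈ -0.3333

-0.3333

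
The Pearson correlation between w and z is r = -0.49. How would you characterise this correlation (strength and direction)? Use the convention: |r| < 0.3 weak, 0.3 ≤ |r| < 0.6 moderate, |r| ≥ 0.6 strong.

r = -0.49 < 0 so the relationship is negative.
|r| = 0.49, which falls in the moderate range.

moderate negative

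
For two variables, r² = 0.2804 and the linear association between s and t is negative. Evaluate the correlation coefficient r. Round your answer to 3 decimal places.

-0.530

|r| = √0.2804 = 0.530
The association is negative, so r = −0.530.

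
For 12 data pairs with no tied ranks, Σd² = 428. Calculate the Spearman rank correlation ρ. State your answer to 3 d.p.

ρ = 1 − 6Σd² / [n(n²−1)] = 1 − 6×428 / (12×143)
  = 1 − 2568/1716 = 1 − 1.4965 ≈ -0.497

-0.497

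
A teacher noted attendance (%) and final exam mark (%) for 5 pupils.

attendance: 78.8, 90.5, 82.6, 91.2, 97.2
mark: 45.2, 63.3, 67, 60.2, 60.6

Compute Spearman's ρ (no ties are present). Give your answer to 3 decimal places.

0.100

Rank attendance: 1, 3, 2, 4, 5
Rank mark: 1, 4, 5, 2, 3
d = rank(attendance) − rank(mark): 0, -1, -3, 2, 2; Σd² = 18
ρ = 1 − 6Σd² / [n(n²−1)] = 1 − 6×18 / (5×24) = 1 − 108/120 ≈ 0.100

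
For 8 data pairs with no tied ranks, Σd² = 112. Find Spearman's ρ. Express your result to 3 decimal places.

-0.333

ρ = 1 − 6Σd² / [n(n²−1)] = 1 − 6×112 / (8×63)
  = 1 − 672/504 = 1 − 1.3333 ≈ -0.333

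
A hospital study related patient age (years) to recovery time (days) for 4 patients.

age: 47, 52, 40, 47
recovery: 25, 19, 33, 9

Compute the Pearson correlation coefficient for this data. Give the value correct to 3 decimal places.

-0.621

n = 4, Σx = 186, Σy = 86, Σx² = 8722, Σy² = 2156, Σxy = 3906
nΣxy − ΣxΣy = 15624 − 15996 = -372
nΣx² − (Σx)² = 34888 − 34596 = 292; nΣy² − (Σy)² = 8624 − 7396 = 1228
r = -372 / √(292 × 1228) = -372 / 598.8122 ≈ -0.621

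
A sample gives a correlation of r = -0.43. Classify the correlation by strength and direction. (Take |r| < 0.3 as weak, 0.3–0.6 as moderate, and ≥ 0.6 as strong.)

r = -0.43 < 0 so the relationship is negative.
|r| = 0.43, which falls in the moderate range.

moderate negative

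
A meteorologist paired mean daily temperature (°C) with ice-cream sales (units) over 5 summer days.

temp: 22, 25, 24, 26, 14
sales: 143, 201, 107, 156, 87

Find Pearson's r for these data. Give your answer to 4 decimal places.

0.7090

n = 5, Σx = 111, Σy = 694, Σx² = 2557, Σy² = 104204, Σxy = 16013
nΣxy − ΣxΣy = 80065 − 77034 = 3031
nΣx² − (Σx)² = 12785 − 12321 = 464; nΣy² − (Σy)² = 521020 − 481636 = 39384
r = 3031 / √(464 × 39384) = 3031 / 4274.8305 ≈ 0.7090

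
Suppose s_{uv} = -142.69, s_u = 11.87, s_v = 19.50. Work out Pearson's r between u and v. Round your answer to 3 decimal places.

r = Cov(u,v) / (s_u · s_v) = -142.69 / (11.87 × 19.50)
  = -142.69 / 231.4650 ≈ -0.616

-0.616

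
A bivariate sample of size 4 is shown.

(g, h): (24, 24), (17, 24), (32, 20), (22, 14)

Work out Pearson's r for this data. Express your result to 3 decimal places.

-0.175

n = 4, Σg = 95, Σh = 82, Σg² = 2373, Σh² = 1748, Σgh = 1932
nΣgh − ΣgΣh = 7728 − 7790 = -62
nΣg² − (Σg)² = 9492 − 9025 = 467; nΣh² − (Σh)² = 6992 − 6724 = 268
r = -62 / √(467 × 268) = -62 / 353.7739 ≈ -0.175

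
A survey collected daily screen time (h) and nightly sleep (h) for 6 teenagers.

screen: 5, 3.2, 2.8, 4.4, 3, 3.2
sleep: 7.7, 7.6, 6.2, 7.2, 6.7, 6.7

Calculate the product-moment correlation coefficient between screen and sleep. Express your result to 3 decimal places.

n = 6, Σx = 21.6, Σy = 42.1, Σx² = 81.68, Σy² = 297.11, Σxy = 153.4
nΣxy − ΣxΣy = 920.4 − 909.36 = 11.04
nΣx² − (Σx)² = 490.08 − 466.56 = 23.52; nΣy² − (Σy)² = 1782.66 − 1772.41 = 10.25
r = 11.04 / √(23.52 × 10.25) = 11.04 / 15.5268 ≈ 0.711

0.711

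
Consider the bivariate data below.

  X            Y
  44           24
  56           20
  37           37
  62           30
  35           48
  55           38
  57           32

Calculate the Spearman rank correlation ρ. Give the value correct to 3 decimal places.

-0.536

Rank X: 3, 5, 2, 7, 1, 4, 6
Rank Y: 2, 1, 5, 3, 7, 6, 4
d = rank(X) − rank(Y): 1, 4, -3, 4, -6, -2, 2; Σd² = 86
ρ = 1 − 6Σd² / [n(n²−1)] = 1 − 6×86 / (7×48) = 1 − 516/336 ≈ -0.536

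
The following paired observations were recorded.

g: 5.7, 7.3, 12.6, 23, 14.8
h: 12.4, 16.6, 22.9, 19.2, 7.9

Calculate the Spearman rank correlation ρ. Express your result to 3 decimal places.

0.200

Rank g: 1, 2, 3, 5, 4
Rank h: 2, 3, 5, 4, 1
d = rank(g) − rank(h): -1, -1, -2, 1, 3; Σd² = 16
ρ = 1 − 6Σd² / [n(n²−1)] = 1 − 6×16 / (5×24) = 1 − 96/120 ≈ 0.200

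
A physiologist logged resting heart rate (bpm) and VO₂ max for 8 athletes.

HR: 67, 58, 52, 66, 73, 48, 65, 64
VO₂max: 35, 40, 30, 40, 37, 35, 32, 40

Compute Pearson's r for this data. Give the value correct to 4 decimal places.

n = 8, Σx = 493, Σy = 289, Σx² = 30867, Σy² = 10543, Σxy = 17886
nΣxy − ΣxΣy = 143088 − 142477 = 611
nΣx² − (Σx)² = 246936 − 243049 = 3887; nΣy² − (Σy)² = 84344 − 83521 = 823
r = 611 / √(3887 × 823) = 611 / 1788.5751 ≈ 0.3416

0.3416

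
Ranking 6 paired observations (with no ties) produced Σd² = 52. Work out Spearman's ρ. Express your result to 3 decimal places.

-0.486

ρ = 1 − 6Σd² / [n(n²−1)] = 1 − 6×52 / (6×35)
  = 1 − 312/210 = 1 − 1.4857 ≈ -0.486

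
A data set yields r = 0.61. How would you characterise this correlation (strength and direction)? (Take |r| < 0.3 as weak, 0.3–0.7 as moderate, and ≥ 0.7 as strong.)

moderate positive

r = 0.61 > 0 so the relationship is positive.
|r| = 0.61, which falls in the moderate range.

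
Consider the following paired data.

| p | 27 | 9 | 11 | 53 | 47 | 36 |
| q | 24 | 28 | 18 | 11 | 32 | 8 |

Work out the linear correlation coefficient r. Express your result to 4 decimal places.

n = 6, Σp = 183, Σq = 121, Σp² = 7245, Σq² = 2893, Σpq = 3473
nΣpq − ΣpΣq = 20838 − 22143 = -1305
nΣp² − (Σp)² = 43470 − 33489 = 9981; nΣq² − (Σq)² = 17358 − 14641 = 2717
r = -1305 / √(9981 × 2717) = -1305 / 5207.5308 ≈ -0.2506

-0.2506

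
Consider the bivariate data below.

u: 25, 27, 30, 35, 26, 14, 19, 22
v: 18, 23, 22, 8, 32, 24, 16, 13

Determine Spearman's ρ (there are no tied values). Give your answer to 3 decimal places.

-0.190

Rank u: 4, 6, 7, 8, 5, 1, 2, 3
Rank v: 4, 6, 5, 1, 8, 7, 3, 2
d = rank(u) − rank(v): 0, 0, 2, 7, -3, -6, -1, 1; Σd² = 100
ρ = 1 − 6Σd² / [n(n²−1)] = 1 − 6×100 / (8×63) = 1 − 600/504 ≈ -0.190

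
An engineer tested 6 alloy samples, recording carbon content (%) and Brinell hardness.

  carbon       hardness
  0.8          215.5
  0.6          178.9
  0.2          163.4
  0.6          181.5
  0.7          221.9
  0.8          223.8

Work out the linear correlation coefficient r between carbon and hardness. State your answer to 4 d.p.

n = 6, Σx = 3.7, Σy = 1185, Σx² = 2.53, Σy² = 237413.32, Σxy = 755.69
nΣxy − ΣxΣy = 4534.14 − 4384.5 = 149.64
nΣx² − (Σx)² = 15.18 − 13.69 = 1.49; nΣy² − (Σy)² = 1424479.92 − 1404225 = 20254.92
r = 149.64 / √(1.49 × 20254.92) = 149.64 / 173.7234 ≈ 0.8614

0.8614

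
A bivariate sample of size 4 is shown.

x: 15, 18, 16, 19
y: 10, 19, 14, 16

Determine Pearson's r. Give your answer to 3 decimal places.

0.822

n = 4, Σx = 68, Σy = 59, Σx² = 1166, Σy² = 913, Σxy = 1020
nΣxy − ΣxΣy = 4080 − 4012 = 68
nΣx² − (Σx)² = 4664 − 4624 = 40; nΣy² − (Σy)² = 3652 − 3481 = 171
r = 68 / √(40 × 171) = 68 / 82.7043 ≈ 0.822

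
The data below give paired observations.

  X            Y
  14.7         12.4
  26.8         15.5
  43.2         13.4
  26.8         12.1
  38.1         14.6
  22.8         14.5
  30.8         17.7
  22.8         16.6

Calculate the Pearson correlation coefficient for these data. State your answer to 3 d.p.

0.094

n = 8, ΣX = 226, ΣY = 116.8, ΣX² = 6958.74, ΣY² = 1732.24, ΣXY = 3311.34
nΣXY − ΣXΣY = 26490.72 − 26396.8 = 93.92
nΣX² − (ΣX)² = 55669.92 − 51076 = 4593.92; nΣY² − (ΣY)² = 13857.92 − 13642.24 = 215.68
r = 93.92 / √(4593.92 × 215.68) = 93.92 / 995.3977 ≈ 0.094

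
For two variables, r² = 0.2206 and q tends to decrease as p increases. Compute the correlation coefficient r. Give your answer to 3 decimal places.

|r| = √0.2206 = 0.470
The association is negative, so r = −0.470.

-0.470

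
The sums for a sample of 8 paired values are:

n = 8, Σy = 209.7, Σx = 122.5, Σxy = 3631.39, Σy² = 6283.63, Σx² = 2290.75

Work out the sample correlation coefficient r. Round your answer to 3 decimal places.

r = (nΣxy − ΣxΣy) / √[(nΣx² − (Σx)²)(nΣy² − (Σy)²)]
Numerator: 8×3631.39 − 122.5×209.7 = 3362.87
Denominator: √[(18326 − 15006.25)(50269.04 − 43974.09)] = √[3319.75 × 6294.95] = 4571.3959
r = 3362.87 / 4571.3959 ≈ 0.736

0.736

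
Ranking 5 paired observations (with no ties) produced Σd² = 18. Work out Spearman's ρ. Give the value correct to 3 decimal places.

0.100

ρ = 1 − 6Σd² / [n(n²−1)] = 1 − 6×18 / (5×24)
  = 1 − 108/120 = 1 − 0.9000 ≈ 0.100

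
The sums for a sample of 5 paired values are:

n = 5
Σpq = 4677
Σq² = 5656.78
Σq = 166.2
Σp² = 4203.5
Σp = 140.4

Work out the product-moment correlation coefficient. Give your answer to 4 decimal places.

r = (nΣpq − ΣpΣq) / √[(nΣp² − (Σp)²)(nΣq² − (Σq)²)]
Numerator: 5×4677 − 140.4×166.2 = 50.52
Denominator: √[(21017.5 − 19712.16)(28283.9 − 27622.44)] = √[1305.34 × 661.46] = 929.2094
r = 50.52 / 929.2094 ≈ 0.0544

0.0544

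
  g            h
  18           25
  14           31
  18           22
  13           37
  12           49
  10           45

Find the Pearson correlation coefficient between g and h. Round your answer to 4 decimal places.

n = 6, Σg = 85, Σh = 209, Σg² = 1257, Σh² = 7865, Σgh = 2799
nΣgh − ΣgΣh = 16794 − 17765 = -971
nΣg² − (Σg)² = 7542 − 7225 = 317; nΣh² − (Σh)² = 47190 − 43681 = 3509
r = -971 / √(317 × 3509) = -971 / 1054.6815 ≈ -0.9207

-0.9207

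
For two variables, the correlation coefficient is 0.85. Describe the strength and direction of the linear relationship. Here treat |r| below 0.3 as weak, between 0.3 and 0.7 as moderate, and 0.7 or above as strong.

strong positive

r = 0.85 > 0 so the relationship is positive.
|r| = 0.85, which falls in the strong range.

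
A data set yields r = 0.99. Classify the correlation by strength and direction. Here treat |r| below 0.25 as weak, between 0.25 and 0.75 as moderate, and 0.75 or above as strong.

r = 0.99 > 0 so the relationship is positive.
|r| = 0.99, which falls in the strong range.

strong positive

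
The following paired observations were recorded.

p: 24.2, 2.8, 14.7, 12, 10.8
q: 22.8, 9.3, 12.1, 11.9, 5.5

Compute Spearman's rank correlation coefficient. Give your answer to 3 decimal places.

0.900

Rank p: 5, 1, 4, 3, 2
Rank q: 5, 2, 4, 3, 1
d = rank(p) − rank(q): 0, -1, 0, 0, 1; Σd² = 2
ρ = 1 − 6Σd² / [n(n²−1)] = 1 − 6×2 / (5×24) = 1 − 12/120 ≈ 0.900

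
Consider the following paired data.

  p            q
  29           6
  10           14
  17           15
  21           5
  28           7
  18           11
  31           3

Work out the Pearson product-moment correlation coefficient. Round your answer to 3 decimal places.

n = 7, Σp = 154, Σq = 61, Σp² = 3740, Σq² = 661, Σpq = 1161
nΣpq − ΣpΣq = 8127 − 9394 = -1267
nΣp² − (Σp)² = 26180 − 23716 = 2464; nΣq² − (Σq)² = 4627 − 3721 = 906
r = -1267 / √(2464 × 906) = -1267 / 1494.1165 ≈ -0.848

-0.848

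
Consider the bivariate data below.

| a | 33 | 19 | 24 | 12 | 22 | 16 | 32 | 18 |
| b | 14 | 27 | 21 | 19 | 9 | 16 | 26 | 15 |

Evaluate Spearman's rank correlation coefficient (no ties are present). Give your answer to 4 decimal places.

Rank a: 8, 4, 6, 1, 5, 2, 7, 3
Rank b: 2, 8, 6, 5, 1, 4, 7, 3
d = rank(a) − rank(b): 6, -4, 0, -4, 4, -2, 0, 0; Σd² = 88
ρ = 1 − 6Σd² / [n(n²−1)] = 1 − 6×88 / (8×63) = 1 − 528/504 ≈ -0.0476

-0.0476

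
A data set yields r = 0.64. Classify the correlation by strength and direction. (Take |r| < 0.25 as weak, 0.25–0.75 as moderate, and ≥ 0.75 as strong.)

r = 0.64 > 0 so the relationship is positive.
|r| = 0.64, which falls in the moderate range.

moderate positive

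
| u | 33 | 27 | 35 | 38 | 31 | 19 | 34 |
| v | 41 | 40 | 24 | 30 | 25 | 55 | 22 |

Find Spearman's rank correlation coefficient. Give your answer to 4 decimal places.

-0.6071

Rank u: 4, 2, 6, 7, 3, 1, 5
Rank v: 6, 5, 2, 4, 3, 7, 1
d = rank(u) − rank(v): -2, -3, 4, 3, 0, -6, 4; Σd² = 90
ρ = 1 − 6Σd² / [n(n²−1)] = 1 − 6×90 / (7×48) = 1 − 540/336 ≈ -0.6071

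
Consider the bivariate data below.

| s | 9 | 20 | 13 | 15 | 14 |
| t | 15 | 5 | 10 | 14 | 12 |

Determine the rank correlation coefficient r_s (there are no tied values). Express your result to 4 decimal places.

Rank s: 1, 5, 2, 4, 3
Rank t: 5, 1, 2, 4, 3
d = rank(s) − rank(t): -4, 4, 0, 0, 0; Σd² = 32
ρ = 1 − 6Σd² / [n(n²−1)] = 1 − 6×32 / (5×24) = 1 − 192/120 ≈ -0.6000

-0.6000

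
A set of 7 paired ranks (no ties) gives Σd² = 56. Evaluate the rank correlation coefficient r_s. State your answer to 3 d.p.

0.000

ρ = 1 − 6Σd² / [n(n²−1)] = 1 − 6×56 / (7×48)
  = 1 − 336/336 = 1 − 1.0000 ≈ 0.000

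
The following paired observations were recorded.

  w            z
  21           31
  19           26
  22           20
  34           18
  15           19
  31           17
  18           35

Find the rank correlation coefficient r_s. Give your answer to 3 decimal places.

-0.571

Rank w: 4, 3, 5, 7, 1, 6, 2
Rank z: 6, 5, 4, 2, 3, 1, 7
d = rank(w) − rank(z): -2, -2, 1, 5, -2, 5, -5; Σd² = 88
ρ = 1 − 6Σd² / [n(n²−1)] = 1 − 6×88 / (7×48) = 1 − 528/336 ≈ -0.571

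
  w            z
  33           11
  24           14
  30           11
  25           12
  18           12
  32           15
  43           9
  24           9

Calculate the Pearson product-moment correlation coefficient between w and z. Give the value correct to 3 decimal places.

-0.299

n = 8, Σw = 229, Σz = 93, Σw² = 6963, Σz² = 1113, Σwz = 2628
nΣwz − ΣwΣz = 21024 − 21297 = -273
nΣw² − (Σw)² = 55704 − 52441 = 3263; nΣz² − (Σz)² = 8904 − 8649 = 255
r = -273 / √(3263 × 255) = -273 / 912.1760 ≈ -0.299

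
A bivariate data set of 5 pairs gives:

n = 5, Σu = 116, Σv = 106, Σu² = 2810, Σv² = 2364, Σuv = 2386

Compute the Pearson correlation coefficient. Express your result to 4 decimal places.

r = (nΣuv − ΣuΣv) / √[(nΣu² − (Σu)²)(nΣv² − (Σv)²)]
Numerator: 5×2386 − 116×106 = -366
Denominator: √[(14050 − 13456)(11820 − 11236)] = √[594 × 584] = 588.9788
r = -366 / 588.9788 ≈ -0.6214

-0.6214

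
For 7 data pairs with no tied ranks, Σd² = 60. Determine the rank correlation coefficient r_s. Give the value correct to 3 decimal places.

-0.071

ρ = 1 − 6Σd² / [n(n²−1)] = 1 − 6×60 / (7×48)
  = 1 − 360/336 = 1 − 1.0714 ≈ -0.071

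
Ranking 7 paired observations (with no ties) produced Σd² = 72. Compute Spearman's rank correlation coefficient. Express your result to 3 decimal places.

-0.286

ρ = 1 − 6Σd² / [n(n²−1)] = 1 − 6×72 / (7×48)
  = 1 − 432/336 = 1 − 1.2857 ≈ -0.286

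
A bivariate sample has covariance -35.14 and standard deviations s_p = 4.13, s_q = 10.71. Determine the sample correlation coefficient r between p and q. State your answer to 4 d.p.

-0.7944

r = Cov(p,q) / (s_p · s_q) = -35.14 / (4.13 × 10.71)
  = -35.14 / 44.2323 ≈ -0.7944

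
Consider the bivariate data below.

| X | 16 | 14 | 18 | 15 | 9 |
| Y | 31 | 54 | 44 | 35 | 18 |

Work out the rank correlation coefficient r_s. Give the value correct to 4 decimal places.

Rank X: 4, 2, 5, 3, 1
Rank Y: 2, 5, 4, 3, 1
d = rank(X) − rank(Y): 2, -3, 1, 0, 0; Σd² = 14
ρ = 1 − 6Σd² / [n(n²−1)] = 1 − 6×14 / (5×24) = 1 − 84/120 ≈ 0.3000

0.3000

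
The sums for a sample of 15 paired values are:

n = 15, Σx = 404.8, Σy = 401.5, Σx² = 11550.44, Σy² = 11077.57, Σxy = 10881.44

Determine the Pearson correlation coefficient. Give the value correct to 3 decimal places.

0.102

r = (nΣxy − ΣxΣy) / √[(nΣx² − (Σx)²)(nΣy² − (Σy)²)]
Numerator: 15×10881.44 − 404.8×401.5 = 694.4
Denominator: √[(173256.6 − 163863.04)(166163.55 − 161202.25)] = √[9393.56 × 4961.3] = 6826.7320
r = 694.4 / 6826.7320 ≈ 0.102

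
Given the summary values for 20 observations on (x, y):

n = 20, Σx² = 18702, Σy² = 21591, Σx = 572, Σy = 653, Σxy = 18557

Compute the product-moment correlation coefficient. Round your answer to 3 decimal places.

r = (nΣxy − ΣxΣy) / √[(nΣx² − (Σx)²)(nΣy² − (Σy)²)]
Numerator: 20×18557 − 572×653 = -2376
Denominator: √[(374040 − 327184)(431820 − 426409)] = √[46856 × 5411] = 15922.8708
r = -2376 / 15922.8708 ≈ -0.149

-0.149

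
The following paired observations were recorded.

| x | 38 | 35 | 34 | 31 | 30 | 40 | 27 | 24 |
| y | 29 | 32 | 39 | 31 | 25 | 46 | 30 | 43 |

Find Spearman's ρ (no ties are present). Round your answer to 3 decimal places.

Rank x: 7, 6, 5, 4, 3, 8, 2, 1
Rank y: 2, 5, 6, 4, 1, 8, 3, 7
d = rank(x) − rank(y): 5, 1, -1, 0, 2, 0, -1, -6; Σd² = 68
ρ = 1 − 6Σd² / [n(n²−1)] = 1 − 6×68 / (8×63) = 1 − 408/504 ≈ 0.190

0.190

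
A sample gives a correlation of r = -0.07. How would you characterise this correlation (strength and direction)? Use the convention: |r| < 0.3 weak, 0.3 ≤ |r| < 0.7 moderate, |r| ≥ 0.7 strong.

weak negative

r = -0.07 < 0 so the relationship is negative.
|r| = 0.07, which falls in the weak range.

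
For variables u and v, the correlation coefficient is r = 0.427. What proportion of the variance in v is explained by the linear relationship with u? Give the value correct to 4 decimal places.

0.1823

r² = (0.427)² = 0.1823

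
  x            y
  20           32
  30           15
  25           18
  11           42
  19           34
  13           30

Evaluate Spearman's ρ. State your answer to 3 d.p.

-0.829

Rank x: 4, 6, 5, 1, 3, 2
Rank y: 4, 1, 2, 6, 5, 3
d = rank(x) − rank(y): 0, 5, 3, -5, -2, -1; Σd² = 64
ρ = 1 − 6Σd² / [n(n²−1)] = 1 − 6×64 / (6×35) = 1 − 384/210 ≈ -0.829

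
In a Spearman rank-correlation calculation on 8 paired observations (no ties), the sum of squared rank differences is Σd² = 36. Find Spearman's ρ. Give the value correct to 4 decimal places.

ρ = 1 − 6Σd² / [n(n²−1)] = 1 − 6×36 / (8×63)
  = 1 − 216/504 = 1 − 0.42857 ≈ 0.5714

0.5714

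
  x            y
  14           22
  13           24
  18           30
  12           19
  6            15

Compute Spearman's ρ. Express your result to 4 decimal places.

Rank x: 4, 3, 5, 2, 1
Rank y: 3, 4, 5, 2, 1
d = rank(x) − rank(y): 1, -1, 0, 0, 0; Σd² = 2
ρ = 1 − 6Σd² / [n(n²−1)] = 1 − 6×2 / (5×24) = 1 − 12/120 ≈ 0.9000

0.9000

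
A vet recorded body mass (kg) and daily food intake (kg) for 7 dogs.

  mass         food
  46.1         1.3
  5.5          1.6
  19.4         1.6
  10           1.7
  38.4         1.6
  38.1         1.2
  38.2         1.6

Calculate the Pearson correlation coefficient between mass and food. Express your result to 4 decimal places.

-0.6290

n = 7, Σx = 195.7, Σy = 10.6, Σx² = 7017.23, Σy² = 16.26, Σxy = 285.05
nΣxy − ΣxΣy = 1995.35 − 2074.42 = -79.07
nΣx² − (Σx)² = 49120.61 − 38298.49 = 10822.12; nΣy² − (Σy)² = 113.82 − 112.36 = 1.46
r = -79.07 / √(10822.12 × 1.46) = -79.07 / 125.6992 ≈ -0.6290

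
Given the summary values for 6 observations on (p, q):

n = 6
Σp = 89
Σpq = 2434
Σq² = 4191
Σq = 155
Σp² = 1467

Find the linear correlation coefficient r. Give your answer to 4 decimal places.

0.8141

r = (nΣpq − ΣpΣq) / √[(nΣp² − (Σp)²)(nΣq² − (Σq)²)]
Numerator: 6×2434 − 89×155 = 809
Denominator: √[(8802 − 7921)(25146 − 24025)] = √[881 × 1121] = 993.7812
r = 809 / 993.7812 ≈ 0.8141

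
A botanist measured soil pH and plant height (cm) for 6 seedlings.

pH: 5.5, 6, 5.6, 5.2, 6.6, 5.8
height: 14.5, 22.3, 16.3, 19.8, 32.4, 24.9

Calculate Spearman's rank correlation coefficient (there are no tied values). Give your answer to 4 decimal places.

0.7714

Rank pH: 2, 5, 3, 1, 6, 4
Rank height: 1, 4, 2, 3, 6, 5
d = rank(pH) − rank(height): 1, 1, 1, -2, 0, -1; Σd² = 8
ρ = 1 − 6Σd² / [n(n²−1)] = 1 − 6×8 / (6×35) = 1 − 48/210 ≈ 0.7714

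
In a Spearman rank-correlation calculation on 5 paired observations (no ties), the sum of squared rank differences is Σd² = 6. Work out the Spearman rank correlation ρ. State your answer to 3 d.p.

0.700

ρ = 1 − 6Σd² / [n(n²−1)] = 1 − 6×6 / (5×24)
  = 1 − 36/120 = 1 − 0.3000 ≈ 0.700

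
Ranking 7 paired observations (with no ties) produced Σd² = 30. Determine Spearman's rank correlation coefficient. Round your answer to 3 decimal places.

ρ = 1 − 6Σd² / [n(n²−1)] = 1 − 6×30 / (7×48)
  = 1 − 180/336 = 1 − 0.5357 ≈ 0.464

0.464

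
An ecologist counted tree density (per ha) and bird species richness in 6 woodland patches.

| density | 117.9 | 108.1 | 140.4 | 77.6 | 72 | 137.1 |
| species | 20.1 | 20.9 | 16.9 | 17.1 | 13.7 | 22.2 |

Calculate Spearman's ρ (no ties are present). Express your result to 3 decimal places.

Rank density: 4, 3, 6, 2, 1, 5
Rank species: 4, 5, 2, 3, 1, 6
d = rank(density) − rank(species): 0, -2, 4, -1, 0, -1; Σd² = 22
ρ = 1 − 6Σd² / [n(n²−1)] = 1 − 6×22 / (6×35) = 1 − 132/210 ≈ 0.371

0.371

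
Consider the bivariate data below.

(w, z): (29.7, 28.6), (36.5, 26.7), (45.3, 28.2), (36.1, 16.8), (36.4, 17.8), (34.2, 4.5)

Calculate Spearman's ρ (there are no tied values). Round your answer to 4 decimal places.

Rank w: 1, 5, 6, 3, 4, 2
Rank z: 6, 4, 5, 2, 3, 1
d = rank(w) − rank(z): -5, 1, 1, 1, 1, 1; Σd² = 30
ρ = 1 − 6Σd² / [n(n²−1)] = 1 − 6×30 / (6×35) = 1 − 180/210 ≈ 0.1429

0.1429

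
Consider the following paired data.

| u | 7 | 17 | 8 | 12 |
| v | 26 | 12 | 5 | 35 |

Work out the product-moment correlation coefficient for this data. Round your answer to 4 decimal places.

-0.0650

n = 4, Σu = 44, Σv = 78, Σu² = 546, Σv² = 2070, Σuv = 846
nΣuv − ΣuΣv = 3384 − 3432 = -48
nΣu² − (Σu)² = 2184 − 1936 = 248; nΣv² − (Σv)² = 8280 − 6084 = 2196
r = -48 / √(248 × 2196) = -48 / 737.9756 ≈ -0.0650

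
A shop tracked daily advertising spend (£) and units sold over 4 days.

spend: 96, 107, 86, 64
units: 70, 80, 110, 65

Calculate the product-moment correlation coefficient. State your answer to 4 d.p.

0.1977

n = 4, Σx = 353, Σy = 325, Σx² = 32157, Σy² = 27625, Σxy = 28900
nΣxy − ΣxΣy = 115600 − 114725 = 875
nΣx² − (Σx)² = 128628 − 124609 = 4019; nΣy² − (Σy)² = 110500 − 105625 = 4875
r = 875 / √(4019 × 4875) = 875 / 4426.3557 ≈ 0.1977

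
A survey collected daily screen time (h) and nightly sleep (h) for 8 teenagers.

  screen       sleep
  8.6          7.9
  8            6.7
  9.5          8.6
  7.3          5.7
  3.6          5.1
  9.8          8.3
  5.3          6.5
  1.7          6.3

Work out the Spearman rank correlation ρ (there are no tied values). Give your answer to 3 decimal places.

0.857

Rank screen: 6, 5, 7, 4, 2, 8, 3, 1
Rank sleep: 6, 5, 8, 2, 1, 7, 4, 3
d = rank(screen) − rank(sleep): 0, 0, -1, 2, 1, 1, -1, -2; Σd² = 12
ρ = 1 − 6Σd² / [n(n²−1)] = 1 − 6×12 / (8×63) = 1 − 72/504 ≈ 0.857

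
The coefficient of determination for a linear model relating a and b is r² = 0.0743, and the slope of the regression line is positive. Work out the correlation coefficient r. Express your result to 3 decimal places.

|r| = √0.0743 = 0.273
The association is positive, so r = 0.273.

0.273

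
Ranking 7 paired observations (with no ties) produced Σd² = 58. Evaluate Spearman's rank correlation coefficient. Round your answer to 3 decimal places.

ρ = 1 − 6Σd² / [n(n²−1)] = 1 − 6×58 / (7×48)
  = 1 − 348/336 = 1 − 1.0357 ≈ -0.036

-0.036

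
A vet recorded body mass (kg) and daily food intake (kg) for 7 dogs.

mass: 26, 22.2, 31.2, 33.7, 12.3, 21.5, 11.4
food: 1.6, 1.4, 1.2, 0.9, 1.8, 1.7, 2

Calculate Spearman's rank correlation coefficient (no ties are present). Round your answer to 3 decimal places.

Rank mass: 5, 4, 6, 7, 2, 3, 1
Rank food: 4, 3, 2, 1, 6, 5, 7
d = rank(mass) − rank(food): 1, 1, 4, 6, -4, -2, -6; Σd² = 110
ρ = 1 − 6Σd² / [n(n²−1)] = 1 − 6×110 / (7×48) = 1 − 660/336 ≈ -0.964

-0.964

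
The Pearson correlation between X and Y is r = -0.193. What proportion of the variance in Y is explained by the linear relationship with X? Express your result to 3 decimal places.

0.037

r² = (-0.193)² = 0.037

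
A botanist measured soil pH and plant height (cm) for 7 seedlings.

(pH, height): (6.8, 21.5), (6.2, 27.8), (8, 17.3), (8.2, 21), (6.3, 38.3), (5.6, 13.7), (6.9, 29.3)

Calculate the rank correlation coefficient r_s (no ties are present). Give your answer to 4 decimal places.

Rank pH: 4, 2, 6, 7, 3, 1, 5
Rank height: 4, 5, 2, 3, 7, 1, 6
d = rank(pH) − rank(height): 0, -3, 4, 4, -4, 0, -1; Σd² = 58
ρ = 1 − 6Σd² / [n(n²−1)] = 1 − 6×58 / (7×48) = 1 − 348/336 ≈ -0.0357

-0.0357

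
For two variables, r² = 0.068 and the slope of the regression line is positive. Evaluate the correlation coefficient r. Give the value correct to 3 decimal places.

|r| = √0.068 = 0.261
The association is positive, so r = 0.261.

0.261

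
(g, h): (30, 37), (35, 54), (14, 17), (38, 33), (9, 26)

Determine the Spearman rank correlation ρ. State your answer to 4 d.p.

0.6000

Rank g: 3, 4, 2, 5, 1
Rank h: 4, 5, 1, 3, 2
d = rank(g) − rank(h): -1, -1, 1, 2, -1; Σd² = 8
ρ = 1 − 6Σd² / [n(n²−1)] = 1 − 6×8 / (5×24) = 1 − 48/120 ≈ 0.6000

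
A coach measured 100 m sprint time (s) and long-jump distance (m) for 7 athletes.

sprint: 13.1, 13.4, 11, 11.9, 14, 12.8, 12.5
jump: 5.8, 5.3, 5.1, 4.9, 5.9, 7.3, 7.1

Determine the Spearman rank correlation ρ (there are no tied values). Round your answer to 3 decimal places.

Rank sprint: 5, 6, 1, 2, 7, 4, 3
Rank jump: 4, 3, 2, 1, 5, 7, 6
d = rank(sprint) − rank(jump): 1, 3, -1, 1, 2, -3, -3; Σd² = 34
ρ = 1 − 6Σd² / [n(n²−1)] = 1 − 6×34 / (7×48) = 1 − 204/336 ≈ 0.393

0.393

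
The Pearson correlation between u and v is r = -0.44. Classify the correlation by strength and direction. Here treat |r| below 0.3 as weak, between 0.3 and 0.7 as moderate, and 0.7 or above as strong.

r = -0.44 < 0 so the relationship is negative.
|r| = 0.44, which falls in the moderate range.

moderate negative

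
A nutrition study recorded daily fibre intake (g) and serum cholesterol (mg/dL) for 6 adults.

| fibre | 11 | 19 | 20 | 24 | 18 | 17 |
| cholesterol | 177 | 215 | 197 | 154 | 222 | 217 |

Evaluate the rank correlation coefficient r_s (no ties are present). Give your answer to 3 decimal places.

Rank fibre: 1, 4, 5, 6, 3, 2
Rank cholesterol: 2, 4, 3, 1, 6, 5
d = rank(fibre) − rank(cholesterol): -1, 0, 2, 5, -3, -3; Σd² = 48
ρ = 1 − 6Σd² / [n(n²−1)] = 1 − 6×48 / (6×35) = 1 − 288/210 ≈ -0.371

-0.371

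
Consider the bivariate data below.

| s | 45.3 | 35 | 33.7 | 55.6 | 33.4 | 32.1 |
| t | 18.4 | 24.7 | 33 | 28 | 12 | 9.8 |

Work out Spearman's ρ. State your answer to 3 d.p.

Rank s: 5, 4, 3, 6, 2, 1
Rank t: 3, 4, 6, 5, 2, 1
d = rank(s) − rank(t): 2, 0, -3, 1, 0, 0; Σd² = 14
ρ = 1 − 6Σd² / [n(n²−1)] = 1 − 6×14 / (6×35) = 1 − 84/210 ≈ 0.600

0.600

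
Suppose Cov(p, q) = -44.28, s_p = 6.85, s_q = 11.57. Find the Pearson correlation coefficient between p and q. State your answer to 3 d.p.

-0.559

r = Cov(p,q) / (s_p · s_q) = -44.28 / (6.85 × 11.57)
  = -44.28 / 79.2545 ≈ -0.559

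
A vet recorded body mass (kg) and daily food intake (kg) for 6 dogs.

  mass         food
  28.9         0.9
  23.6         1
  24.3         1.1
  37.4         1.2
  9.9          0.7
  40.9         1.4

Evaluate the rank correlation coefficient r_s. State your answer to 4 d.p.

0.8286

Rank mass: 4, 2, 3, 5, 1, 6
Rank food: 2, 3, 4, 5, 1, 6
d = rank(mass) − rank(food): 2, -1, -1, 0, 0, 0; Σd² = 6
ρ = 1 − 6Σd² / [n(n²−1)] = 1 − 6×6 / (6×35) = 1 − 36/210 ≈ 0.8286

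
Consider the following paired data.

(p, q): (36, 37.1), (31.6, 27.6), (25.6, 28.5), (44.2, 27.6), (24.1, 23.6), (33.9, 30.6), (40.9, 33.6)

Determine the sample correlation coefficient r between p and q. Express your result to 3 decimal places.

0.486

n = 7, Σp = 236.3, Σq = 208.6, Σp² = 8306.39, Σq² = 6334.46, Σpq = 7137.62
nΣpq − ΣpΣq = 49963.34 − 49292.18 = 671.16
nΣp² − (Σp)² = 58144.73 − 55837.69 = 2307.04; nΣq² − (Σq)² = 44341.22 − 43513.96 = 827.26
r = 671.16 / √(2307.04 × 827.26) = 671.16 / 1381.4926 ≈ 0.486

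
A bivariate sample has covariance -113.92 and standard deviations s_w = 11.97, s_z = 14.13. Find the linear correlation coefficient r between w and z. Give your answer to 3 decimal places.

r = Cov(w,z) / (s_w · s_z) = -113.92 / (11.97 × 14.13)
  = -113.92 / 169.1361 ≈ -0.674

-0.674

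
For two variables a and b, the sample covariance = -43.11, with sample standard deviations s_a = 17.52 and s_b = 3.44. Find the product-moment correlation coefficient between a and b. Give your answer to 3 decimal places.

r = Cov(a,b) / (s_a · s_b) = -43.11 / (17.52 × 3.44)
  = -43.11 / 60.2688 ≈ -0.715

-0.715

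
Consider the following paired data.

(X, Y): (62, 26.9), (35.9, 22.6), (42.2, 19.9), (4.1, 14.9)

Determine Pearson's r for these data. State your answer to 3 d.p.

0.941

n = 4, ΣX = 144.2, ΣY = 84.3, ΣX² = 6930.46, ΣY² = 1852.39, ΣXY = 3380.01
nΣXY − ΣXΣY = 13520.04 − 12156.06 = 1363.98
nΣX² − (ΣX)² = 27721.84 − 20793.64 = 6928.2; nΣY² − (ΣY)² = 7409.56 − 7106.49 = 303.07
r = 1363.98 / √(6928.2 × 303.07) = 1363.98 / 1449.0444 ≈ 0.941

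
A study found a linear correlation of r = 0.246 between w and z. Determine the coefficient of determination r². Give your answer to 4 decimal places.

r² = (0.246)² = 0.0605

0.0605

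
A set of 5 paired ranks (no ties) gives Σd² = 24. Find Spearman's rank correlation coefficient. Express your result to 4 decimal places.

-0.2000

ρ = 1 − 6Σd² / [n(n²−1)] = 1 − 6×24 / (5×24)
  = 1 − 144/120 = 1 − 1.20000 ≈ -0.2000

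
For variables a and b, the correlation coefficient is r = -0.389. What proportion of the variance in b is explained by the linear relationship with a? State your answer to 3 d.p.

r² = (-0.389)² = 0.151

0.151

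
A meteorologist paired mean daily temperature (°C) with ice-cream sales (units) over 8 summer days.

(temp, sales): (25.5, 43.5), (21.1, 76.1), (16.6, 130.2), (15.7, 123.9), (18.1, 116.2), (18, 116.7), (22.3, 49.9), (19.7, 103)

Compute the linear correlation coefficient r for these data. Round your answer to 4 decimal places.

n = 8, Σx = 157, Σy = 759.5, Σx² = 3154.5, Σy² = 80207.05, Σxy = 14167.2
nΣxy − ΣxΣy = 113337.6 − 119241.5 = -5903.9
nΣx² − (Σx)² = 25236 − 24649 = 587; nΣy² − (Σy)² = 641656.4 − 576840.25 = 64816.15
r = -5903.9 / √(587 × 64816.15) = -5903.9 / 6168.2315 ≈ -0.9571

-0.9571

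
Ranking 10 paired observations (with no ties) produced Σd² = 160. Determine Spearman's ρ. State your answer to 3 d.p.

0.030

ρ = 1 − 6Σd² / [n(n²−1)] = 1 − 6×160 / (10×99)
  = 1 − 960/990 = 1 − 0.9697 ≈ 0.030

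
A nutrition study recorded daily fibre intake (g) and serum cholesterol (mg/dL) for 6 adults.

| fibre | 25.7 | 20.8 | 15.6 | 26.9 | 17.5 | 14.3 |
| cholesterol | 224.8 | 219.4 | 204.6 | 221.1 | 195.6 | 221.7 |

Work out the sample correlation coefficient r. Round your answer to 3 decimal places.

n = 6, Σx = 120.8, Σy = 1287.2, Σx² = 2570.84, Σy² = 276828.02, Σxy = 26073.54
nΣxy − ΣxΣy = 156441.24 − 155493.76 = 947.48
nΣx² − (Σx)² = 15425.04 − 14592.64 = 832.4; nΣy² − (Σy)² = 1660968.12 − 1656883.84 = 4084.28
r = 947.48 / √(832.4 × 4084.28) = 947.48 / 1843.8424 ≈ 0.514

0.514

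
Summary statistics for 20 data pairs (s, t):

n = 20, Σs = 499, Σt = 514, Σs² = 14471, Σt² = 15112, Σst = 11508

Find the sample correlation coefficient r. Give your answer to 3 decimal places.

-0.671

r = (nΣst − ΣsΣt) / √[(nΣs² − (Σs)²)(nΣt² − (Σt)²)]
Numerator: 20×11508 − 499×514 = -26326
Denominator: √[(289420 − 249001)(302240 − 264196)] = √[40419 × 38044] = 39213.5236
r = -26326 / 39213.5236 ≈ -0.671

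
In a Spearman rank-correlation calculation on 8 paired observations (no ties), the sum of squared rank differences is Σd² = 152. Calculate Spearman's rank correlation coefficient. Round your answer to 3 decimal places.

-0.810

ρ = 1 − 6Σd² / [n(n²−1)] = 1 − 6×152 / (8×63)
  = 1 − 912/504 = 1 − 1.8095 ≈ -0.810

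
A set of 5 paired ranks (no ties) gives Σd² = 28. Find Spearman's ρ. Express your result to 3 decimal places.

ρ = 1 − 6Σd² / [n(n²−1)] = 1 − 6×28 / (5×24)
  = 1 − 168/120 = 1 − 1.4000 ≈ -0.400

-0.400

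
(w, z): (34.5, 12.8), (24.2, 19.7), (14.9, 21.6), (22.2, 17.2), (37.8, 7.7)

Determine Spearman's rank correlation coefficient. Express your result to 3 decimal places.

Rank w: 4, 3, 1, 2, 5
Rank z: 2, 4, 5, 3, 1
d = rank(w) − rank(z): 2, -1, -4, -1, 4; Σd² = 38
ρ = 1 − 6Σd² / [n(n²−1)] = 1 − 6×38 / (5×24) = 1 − 228/120 ≈ -0.900

-0.900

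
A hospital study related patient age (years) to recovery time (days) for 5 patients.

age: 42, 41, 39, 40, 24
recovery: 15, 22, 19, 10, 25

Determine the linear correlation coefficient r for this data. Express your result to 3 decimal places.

-0.638

n = 5, Σx = 186, Σy = 91, Σx² = 7142, Σy² = 1795, Σxy = 3273
nΣxy − ΣxΣy = 16365 − 16926 = -561
nΣx² − (Σx)² = 35710 − 34596 = 1114; nΣy² − (Σy)² = 8975 − 8281 = 694
r = -561 / √(1114 × 694) = -561 / 879.2702 ≈ -0.638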